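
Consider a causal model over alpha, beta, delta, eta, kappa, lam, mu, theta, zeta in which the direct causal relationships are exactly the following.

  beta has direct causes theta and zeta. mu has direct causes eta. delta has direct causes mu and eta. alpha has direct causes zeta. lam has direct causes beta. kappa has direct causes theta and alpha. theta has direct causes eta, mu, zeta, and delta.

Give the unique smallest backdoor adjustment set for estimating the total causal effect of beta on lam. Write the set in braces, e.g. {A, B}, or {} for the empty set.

{}

Variables eligible for adjustment (non-descendants of beta, excluding beta and lam): {alpha, delta, eta, kappa, mu, theta, zeta}.
Backdoor paths from beta to lam:
  (none)
With no backdoor paths the empty set already satisfies the criterion, and it is trivially minimal.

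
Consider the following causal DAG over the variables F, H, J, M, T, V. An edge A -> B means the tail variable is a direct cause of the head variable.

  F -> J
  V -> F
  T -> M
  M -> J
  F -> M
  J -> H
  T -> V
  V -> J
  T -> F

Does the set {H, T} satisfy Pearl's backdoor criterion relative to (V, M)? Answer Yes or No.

No

Backdoor paths from V to M (paths whose first edge points into V):
  P1: V <- T -> F -> M
  P2: V <- T -> F -> J <- M
  P3: V <- T -> M
Condition 1 (no descendant of V in the set): FAILS — H is a descendant of V.
Condition 2 (every backdoor path blocked by {H, T}):
  P1: blocked at fork node T ∈ conditioning set.
  P2: blocked at fork node T ∈ conditioning set.
  P3: blocked at fork node T ∈ conditioning set.
{H, T} does not satisfy the backdoor criterion.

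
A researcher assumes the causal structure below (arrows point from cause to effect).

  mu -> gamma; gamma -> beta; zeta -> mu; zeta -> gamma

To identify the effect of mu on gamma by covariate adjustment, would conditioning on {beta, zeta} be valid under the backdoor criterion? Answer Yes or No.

No

Backdoor paths from mu to gamma (paths whose first edge points into mu):
  P1: mu <- zeta -> gamma
Condition 1 (no descendant of mu in the set): FAILS — beta is a descendant of mu.
Condition 2 (every backdoor path blocked by {beta, zeta}):
  P1: blocked at fork node zeta ∈ conditioning set.
{beta, zeta} does not satisfy the backdoor criterion.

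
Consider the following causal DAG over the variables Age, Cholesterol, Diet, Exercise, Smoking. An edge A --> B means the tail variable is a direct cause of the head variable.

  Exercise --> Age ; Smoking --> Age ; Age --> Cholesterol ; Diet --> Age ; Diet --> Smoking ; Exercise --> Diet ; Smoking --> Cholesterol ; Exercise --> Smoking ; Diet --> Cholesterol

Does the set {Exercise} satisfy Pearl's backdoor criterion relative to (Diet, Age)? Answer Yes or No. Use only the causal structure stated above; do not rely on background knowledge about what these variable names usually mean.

Yes

Backdoor paths from Diet to Age (paths whose first edge points into Diet):
  P1: Diet <- Exercise -> Smoking -> Age
  P2: Diet <- Exercise -> Smoking -> Cholesterol <- Age
  P3: Diet <- Exercise -> Age
Condition 1 (no descendant of Diet in the set): holds — descendants of Diet are {Age, Cholesterol, Smoking}; none are in {Exercise}.
Condition 2 (every backdoor path blocked by {Exercise}):
  P1: blocked at fork node Exercise ∈ conditioning set.
  P2: blocked at fork node Exercise ∈ conditioning set.
  P3: blocked at fork node Exercise ∈ conditioning set.
{Exercise} satisfies the backdoor criterion.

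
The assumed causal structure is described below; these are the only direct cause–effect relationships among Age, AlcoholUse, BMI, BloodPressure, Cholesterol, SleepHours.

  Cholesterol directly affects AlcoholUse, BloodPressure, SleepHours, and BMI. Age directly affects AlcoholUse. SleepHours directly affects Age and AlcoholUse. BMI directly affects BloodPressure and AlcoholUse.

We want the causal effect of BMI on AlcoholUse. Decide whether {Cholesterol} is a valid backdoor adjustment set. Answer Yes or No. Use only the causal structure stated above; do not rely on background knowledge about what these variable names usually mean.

Backdoor paths from BMI to AlcoholUse (paths whose first edge points into BMI):
  P1: BMI <- Cholesterol -> SleepHours -> Age -> AlcoholUse
  P2: BMI <- Cholesterol -> SleepHours -> AlcoholUse
  P3: BMI <- Cholesterol -> AlcoholUse
Condition 1 (no descendant of BMI in the set): holds — descendants of BMI are {AlcoholUse, BloodPressure}; none are in {Cholesterol}.
Condition 2 (every backdoor path blocked by {Cholesterol}):
  P1: blocked at fork node Cholesterol ∈ conditioning set.
  P2: blocked at fork node Cholesterol ∈ conditioning set.
  P3: blocked at fork node Cholesterol ∈ conditioning set.
{Cholesterol} satisfies the backdoor criterion.

Yes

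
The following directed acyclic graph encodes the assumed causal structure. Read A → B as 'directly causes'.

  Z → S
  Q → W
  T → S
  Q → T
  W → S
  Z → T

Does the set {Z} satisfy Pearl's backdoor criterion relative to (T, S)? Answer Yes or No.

No

Backdoor paths from T to S (paths whose first edge points into T):
  P1: T <- Q -> W -> S
  P2: T <- Z -> S
Condition 1 (no descendant of T in the set): holds — descendants of T are {S}; none are in {Z}.
Condition 2 (every backdoor path blocked by {Z}):
  P1: open — no interior node is in the conditioning set.
  P2: blocked at fork node Z ∈ conditioning set.
{Z} does not satisfy the backdoor criterion.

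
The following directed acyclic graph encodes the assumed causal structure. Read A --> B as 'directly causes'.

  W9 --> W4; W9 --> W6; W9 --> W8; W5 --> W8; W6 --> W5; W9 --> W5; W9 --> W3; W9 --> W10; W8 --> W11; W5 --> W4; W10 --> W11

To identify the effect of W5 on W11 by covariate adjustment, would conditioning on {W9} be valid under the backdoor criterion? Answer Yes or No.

Backdoor paths from W5 to W11 (paths whose first edge points into W5):
  P1: W5 <- W9 -> W10 -> W11
  P2: W5 <- W9 -> W8 -> W11
  P3: W5 <- W6 <- W9 -> W10 -> W11
  P4: W5 <- W6 <- W9 -> W8 -> W11
Condition 1 (no descendant of W5 in the set): holds — descendants of W5 are {W11, W4, W8}; none are in {W9}.
Condition 2 (every backdoor path blocked by {W9}):
  P1: blocked at fork node W9 ∈ conditioning set.
  P2: blocked at fork node W9 ∈ conditioning set.
  P3: blocked at fork node W9 ∈ conditioning set.
  P4: blocked at fork node W9 ∈ conditioning set.
{W9} satisfies the backdoor criterion.

Yes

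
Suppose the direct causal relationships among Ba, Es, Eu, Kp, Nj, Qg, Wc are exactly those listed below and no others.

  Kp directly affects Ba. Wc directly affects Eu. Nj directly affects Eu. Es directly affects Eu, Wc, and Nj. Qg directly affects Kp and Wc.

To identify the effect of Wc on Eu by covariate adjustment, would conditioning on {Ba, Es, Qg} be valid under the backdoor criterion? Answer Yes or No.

Yes

Backdoor paths from Wc to Eu (paths whose first edge points into Wc):
  P1: Wc <- Es -> Nj -> Eu
  P2: Wc <- Es -> Eu
Condition 1 (no descendant of Wc in the set): holds — descendants of Wc are {Eu}; none are in {Ba, Es, Qg}.
Condition 2 (every backdoor path blocked by {Ba, Es, Qg}):
  P1: blocked at fork node Es ∈ conditioning set.
  P2: blocked at fork node Es ∈ conditioning set.
{Ba, Es, Qg} satisfies the backdoor criterion.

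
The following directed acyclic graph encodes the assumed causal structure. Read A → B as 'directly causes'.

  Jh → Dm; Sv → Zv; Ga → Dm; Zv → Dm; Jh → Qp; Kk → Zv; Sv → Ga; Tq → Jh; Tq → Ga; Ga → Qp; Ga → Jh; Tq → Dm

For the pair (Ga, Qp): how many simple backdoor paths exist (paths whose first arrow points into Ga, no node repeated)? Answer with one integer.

A backdoor path from Ga to Qp is any simple undirected path whose first edge points into Ga (i.e. leaves Ga via a parent).
Parents of Ga: {Sv, Tq}.
Enumerating:
  P1: Ga <- Tq -> Jh -> Qp
  P2: Ga <- Tq -> Dm <- Jh -> Qp
  P3: Ga <- Sv -> Zv -> Dm <- Tq -> Jh -> Qp
  P4: Ga <- Sv -> Zv -> Dm <- Jh -> Qp
That exhausts the simple backdoor paths. Count: 4.

4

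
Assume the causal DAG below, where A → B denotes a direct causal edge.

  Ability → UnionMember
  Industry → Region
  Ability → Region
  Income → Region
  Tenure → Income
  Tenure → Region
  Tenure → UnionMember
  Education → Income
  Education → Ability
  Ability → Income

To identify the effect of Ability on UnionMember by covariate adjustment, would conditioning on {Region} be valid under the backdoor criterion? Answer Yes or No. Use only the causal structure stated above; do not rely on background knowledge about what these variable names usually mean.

No

Backdoor paths from Ability to UnionMember (paths whose first edge points into Ability):
  P1: Ability <- Education -> Income <- Tenure -> UnionMember
  P2: Ability <- Education -> Income -> Region <- Tenure -> UnionMember
Condition 1 (no descendant of Ability in the set): FAILS — Region is a descendant of Ability.
Condition 2 (every backdoor path blocked by {Region}):
  P1: open — collider(s) Income are conditioned on (or have a conditioned descendant) and no non-collider on the path is in the set.
  P2: open — collider(s) Region are conditioned on (or have a conditioned descendant) and no non-collider on the path is in the set.
{Region} does not satisfy the backdoor criterion.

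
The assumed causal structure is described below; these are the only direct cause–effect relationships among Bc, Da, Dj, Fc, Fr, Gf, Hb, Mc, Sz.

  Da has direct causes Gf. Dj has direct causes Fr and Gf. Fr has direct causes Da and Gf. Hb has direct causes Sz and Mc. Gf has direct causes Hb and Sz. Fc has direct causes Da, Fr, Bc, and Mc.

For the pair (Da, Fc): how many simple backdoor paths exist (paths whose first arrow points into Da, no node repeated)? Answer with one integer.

4

A backdoor path from Da to Fc is any simple undirected path whose first edge points into Da (i.e. leaves Da via a parent).
Parents of Da: {Gf}.
Enumerating:
  P1: Da <- Gf <- Sz -> Hb <- Mc -> Fc
  P2: Da <- Gf <- Hb <- Mc -> Fc
  P3: Da <- Gf -> Fr -> Fc
  P4: Da <- Gf -> Dj <- Fr -> Fc
That exhausts the simple backdoor paths. Count: 4.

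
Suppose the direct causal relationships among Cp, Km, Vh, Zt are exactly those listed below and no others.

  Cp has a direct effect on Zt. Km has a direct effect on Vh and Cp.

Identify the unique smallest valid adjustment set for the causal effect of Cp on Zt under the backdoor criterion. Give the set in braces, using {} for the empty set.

Variables eligible for adjustment (non-descendants of Cp, excluding Cp and Zt): {Km, Vh}.
Backdoor paths from Cp to Zt:
  (none)
With no backdoor paths the empty set already satisfies the criterion, and it is trivially minimal.

{}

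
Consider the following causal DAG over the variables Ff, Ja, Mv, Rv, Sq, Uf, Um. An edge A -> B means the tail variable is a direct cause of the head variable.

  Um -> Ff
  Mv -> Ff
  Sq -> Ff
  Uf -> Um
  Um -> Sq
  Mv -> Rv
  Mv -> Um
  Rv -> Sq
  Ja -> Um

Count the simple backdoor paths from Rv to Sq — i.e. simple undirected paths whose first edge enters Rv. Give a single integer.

4

A backdoor path from Rv to Sq is any simple undirected path whose first edge points into Rv (i.e. leaves Rv via a parent).
Parents of Rv: {Mv}.
Enumerating:
  P1: Rv <- Mv -> Um -> Sq
  P2: Rv <- Mv -> Um -> Ff <- Sq
  P3: Rv <- Mv -> Ff <- Um -> Sq
  P4: Rv <- Mv -> Ff <- Sq
That exhausts the simple backdoor paths. Count: 4.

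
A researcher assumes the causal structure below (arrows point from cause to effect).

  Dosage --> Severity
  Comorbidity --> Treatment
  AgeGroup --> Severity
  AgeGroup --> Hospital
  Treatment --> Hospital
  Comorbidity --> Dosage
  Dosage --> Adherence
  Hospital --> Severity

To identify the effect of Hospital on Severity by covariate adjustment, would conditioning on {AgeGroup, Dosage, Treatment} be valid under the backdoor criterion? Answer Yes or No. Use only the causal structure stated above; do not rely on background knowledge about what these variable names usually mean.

Yes

Backdoor paths from Hospital to Severity (paths whose first edge points into Hospital):
  P1: Hospital <- AgeGroup -> Severity
  P2: Hospital <- Treatment <- Comorbidity -> Dosage -> Severity
Condition 1 (no descendant of Hospital in the set): holds — descendants of Hospital are {Severity}; none are in {AgeGroup, Dosage, Treatment}.
Condition 2 (every backdoor path blocked by {AgeGroup, Dosage, Treatment}):
  P1: blocked at fork node AgeGroup ∈ conditioning set.
  P2: blocked at chain node Treatment ∈ conditioning set.
{AgeGroup, Dosage, Treatment} satisfies the backdoor criterion.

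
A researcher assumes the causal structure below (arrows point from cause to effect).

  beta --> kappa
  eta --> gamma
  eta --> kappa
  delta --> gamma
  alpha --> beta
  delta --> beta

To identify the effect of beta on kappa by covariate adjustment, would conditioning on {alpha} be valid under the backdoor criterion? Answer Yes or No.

Yes

Backdoor paths from beta to kappa (paths whose first edge points into beta):
  P1: beta <- delta -> gamma <- eta -> kappa
Condition 1 (no descendant of beta in the set): holds — descendants of beta are {kappa}; none are in {alpha}.
Condition 2 (every backdoor path blocked by {alpha}):
  P1: blocked at collider gamma (neither it nor any descendant is in the conditioning set).
{alpha} satisfies the backdoor criterion.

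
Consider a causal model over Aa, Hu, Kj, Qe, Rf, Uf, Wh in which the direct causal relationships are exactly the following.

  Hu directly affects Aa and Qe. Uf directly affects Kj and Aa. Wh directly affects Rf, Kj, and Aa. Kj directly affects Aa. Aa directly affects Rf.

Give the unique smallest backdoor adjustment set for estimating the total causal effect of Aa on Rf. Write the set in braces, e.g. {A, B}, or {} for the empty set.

{Wh}

Variables eligible for adjustment (non-descendants of Aa, excluding Aa and Rf): {Hu, Kj, Qe, Uf, Wh}.
Backdoor paths from Aa to Rf:
  P1: Aa <- Uf -> Kj <- Wh -> Rf
  P2: Aa <- Wh -> Rf
  P3: Aa <- Kj <- Wh -> Rf
The empty set is not sufficient: P2 (Aa <- Wh -> Rf) has no collider blocking it and no conditioned non-collider, so it is open.
Try {Wh}:
  P1: blocked at collider Kj (neither it nor any descendant is in the conditioning set).
  P2: blocked at fork node Wh ∈ conditioning set.
  P3: blocked at fork node Wh ∈ conditioning set.
{Wh} contains no descendant of Aa and blocks every backdoor path.
No other singleton works — e.g. {Uf} leaves P2 open — so {Wh} is the unique smallest valid adjustment set.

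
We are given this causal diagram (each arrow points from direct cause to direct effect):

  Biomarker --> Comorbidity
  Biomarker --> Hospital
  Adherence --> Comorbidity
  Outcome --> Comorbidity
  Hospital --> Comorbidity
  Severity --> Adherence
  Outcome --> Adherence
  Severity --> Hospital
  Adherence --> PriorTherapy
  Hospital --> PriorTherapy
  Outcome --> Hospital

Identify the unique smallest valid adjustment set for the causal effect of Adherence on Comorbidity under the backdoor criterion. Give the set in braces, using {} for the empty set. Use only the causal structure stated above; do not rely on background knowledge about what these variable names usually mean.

{Outcome, Severity}

Variables eligible for adjustment (non-descendants of Adherence, excluding Adherence and Comorbidity): {Biomarker, Hospital, Outcome, Severity}.
Backdoor paths from Adherence to Comorbidity:
  P1: Adherence <- Severity -> Hospital <- Outcome -> Comorbidity
  P2: Adherence <- Severity -> Hospital <- Biomarker -> Comorbidity
  P3: Adherence <- Severity -> Hospital -> Comorbidity
  P4: Adherence <- Outcome -> Hospital <- Biomarker -> Comorbidity
  P5: Adherence <- Outcome -> Hospital -> Comorbidity
  P6: Adherence <- Outcome -> Comorbidity
The empty set is not sufficient: P3 (Adherence <- Severity -> Hospital -> Comorbidity) has no collider blocking it and no conditioned non-collider, so it is open.
Try {Outcome, Severity}:
  P1: blocked at fork node Severity ∈ conditioning set.
  P2: blocked at fork node Severity ∈ conditioning set.
  P3: blocked at fork node Severity ∈ conditioning set.
  P4: blocked at fork node Outcome ∈ conditioning set.
  P5: blocked at fork node Outcome ∈ conditioning set.
  P6: blocked at fork node Outcome ∈ conditioning set.
{Outcome, Severity} contains no descendant of Adherence and blocks every backdoor path.
Every element of {Outcome, Severity} is needed (dropping Outcome leaves P5 open; dropping Severity leaves P3 open), so no proper subset is valid.
Among all size-2 subsets of the eligible variables, only {Outcome, Severity} blocks every backdoor path, so it is the unique smallest valid adjustment set.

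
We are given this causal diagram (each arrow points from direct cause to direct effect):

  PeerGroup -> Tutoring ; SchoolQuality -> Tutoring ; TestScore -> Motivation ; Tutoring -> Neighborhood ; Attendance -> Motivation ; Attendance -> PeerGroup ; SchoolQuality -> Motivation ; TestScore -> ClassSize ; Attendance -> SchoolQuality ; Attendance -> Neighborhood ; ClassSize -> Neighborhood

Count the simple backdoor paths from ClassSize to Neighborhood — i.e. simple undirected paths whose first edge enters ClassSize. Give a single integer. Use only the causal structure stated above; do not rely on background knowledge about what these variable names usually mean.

A backdoor path from ClassSize to Neighborhood is any simple undirected path whose first edge points into ClassSize (i.e. leaves ClassSize via a parent).
Parents of ClassSize: {TestScore}.
Enumerating:
  P1: ClassSize <- TestScore -> Motivation <- Attendance -> SchoolQuality -> Tutoring -> Neighborhood
  P2: ClassSize <- TestScore -> Motivation <- Attendance -> PeerGroup -> Tutoring -> Neighborhood
  P3: ClassSize <- TestScore -> Motivation <- Attendance -> Neighborhood
  P4: ClassSize <- TestScore -> Motivation <- SchoolQuality <- Attendance -> PeerGroup -> Tutoring -> Neighborhood
  P5: ClassSize <- TestScore -> Motivation <- SchoolQuality <- Attendance -> Neighborhood
  P6: ClassSize <- TestScore -> Motivation <- SchoolQuality -> Tutoring <- PeerGroup <- Attendance -> Neighborhood
  P7: ClassSize <- TestScore -> Motivation <- SchoolQuality -> Tutoring -> Neighborhood
That exhausts the simple backdoor paths. Count: 7.

7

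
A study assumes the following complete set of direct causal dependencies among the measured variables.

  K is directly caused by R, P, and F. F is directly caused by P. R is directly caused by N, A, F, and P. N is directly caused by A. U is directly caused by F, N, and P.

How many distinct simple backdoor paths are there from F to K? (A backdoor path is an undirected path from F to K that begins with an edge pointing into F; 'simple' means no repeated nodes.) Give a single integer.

A backdoor path from F to K is any simple undirected path whose first edge points into F (i.e. leaves F via a parent).
Parents of F: {P}.
Enumerating:
  P1: F <- P -> U <- N <- A -> R -> K
  P2: F <- P -> U <- N -> R -> K
  P3: F <- P -> R -> K
  P4: F <- P -> K
That exhausts the simple backdoor paths. Count: 4.

4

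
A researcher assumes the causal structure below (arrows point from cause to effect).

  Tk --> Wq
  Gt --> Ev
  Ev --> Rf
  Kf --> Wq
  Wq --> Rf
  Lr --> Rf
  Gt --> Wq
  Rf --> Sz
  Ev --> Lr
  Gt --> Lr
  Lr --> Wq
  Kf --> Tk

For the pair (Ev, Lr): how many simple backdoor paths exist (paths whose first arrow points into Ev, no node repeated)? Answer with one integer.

A backdoor path from Ev to Lr is any simple undirected path whose first edge points into Ev (i.e. leaves Ev via a parent).
Parents of Ev: {Gt}.
Enumerating:
  P1: Ev <- Gt -> Lr
  P2: Ev <- Gt -> Wq <- Lr
  P3: Ev <- Gt -> Wq -> Rf <- Lr
That exhausts the simple backdoor paths. Count: 3.

3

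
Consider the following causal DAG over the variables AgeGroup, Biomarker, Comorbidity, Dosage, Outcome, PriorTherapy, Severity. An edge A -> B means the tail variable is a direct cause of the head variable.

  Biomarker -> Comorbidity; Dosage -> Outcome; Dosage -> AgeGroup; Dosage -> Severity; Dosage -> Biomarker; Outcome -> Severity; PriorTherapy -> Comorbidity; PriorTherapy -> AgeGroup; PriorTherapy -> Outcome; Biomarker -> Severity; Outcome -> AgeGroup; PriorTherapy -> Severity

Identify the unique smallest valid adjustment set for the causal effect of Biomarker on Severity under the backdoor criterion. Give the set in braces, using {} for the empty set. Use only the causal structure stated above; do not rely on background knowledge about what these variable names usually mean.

Variables eligible for adjustment (non-descendants of Biomarker, excluding Biomarker and Severity): {AgeGroup, Dosage, Outcome, PriorTherapy}.
Backdoor paths from Biomarker to Severity:
  P1: Biomarker <- Dosage -> Outcome <- PriorTherapy -> Severity
  P2: Biomarker <- Dosage -> Outcome -> AgeGroup <- PriorTherapy -> Severity
  P3: Biomarker <- Dosage -> Outcome -> Severity
  P4: Biomarker <- Dosage -> AgeGroup <- PriorTherapy -> Outcome -> Severity
  P5: Biomarker <- Dosage -> AgeGroup <- PriorTherapy -> Severity
  P6: Biomarker <- Dosage -> AgeGroup <- Outcome <- PriorTherapy -> Severity
  P7: Biomarker <- Dosage -> AgeGroup <- Outcome -> Severity
  P8: Biomarker <- Dosage -> Severity
The empty set is not sufficient: P3 (Biomarker <- Dosage -> Outcome -> Severity) has no collider blocking it and no conditioned non-collider, so it is open.
Try {Dosage}:
  P1: blocked at fork node Dosage ∈ conditioning set.
  P2: blocked at fork node Dosage ∈ conditioning set.
  P3: blocked at fork node Dosage ∈ conditioning set.
  P4: blocked at fork node Dosage ∈ conditioning set.
  P5: blocked at fork node Dosage ∈ conditioning set.
  P6: blocked at fork node Dosage ∈ conditioning set.
  P7: blocked at fork node Dosage ∈ conditioning set.
  P8: blocked at fork node Dosage ∈ conditioning set.
{Dosage} contains no descendant of Biomarker and blocks every backdoor path.
No other singleton works — e.g. {PriorTherapy} leaves P3 open — so {Dosage} is the unique smallest valid adjustment set.

{Dosage}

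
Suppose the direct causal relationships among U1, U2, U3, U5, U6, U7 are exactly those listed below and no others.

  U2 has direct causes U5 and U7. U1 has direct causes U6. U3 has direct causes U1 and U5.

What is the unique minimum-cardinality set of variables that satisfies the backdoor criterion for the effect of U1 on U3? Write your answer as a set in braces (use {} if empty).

Variables eligible for adjustment (non-descendants of U1, excluding U1 and U3): {U2, U5, U6, U7}.
Backdoor paths from U1 to U3:
  (none)
With no backdoor paths the empty set already satisfies the criterion, and it is trivially minimal.

{}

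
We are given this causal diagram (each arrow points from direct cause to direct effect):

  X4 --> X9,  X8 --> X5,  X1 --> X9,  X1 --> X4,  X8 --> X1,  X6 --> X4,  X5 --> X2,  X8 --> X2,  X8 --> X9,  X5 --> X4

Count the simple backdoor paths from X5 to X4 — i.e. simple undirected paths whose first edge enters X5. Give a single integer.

4

A backdoor path from X5 to X4 is any simple undirected path whose first edge points into X5 (i.e. leaves X5 via a parent).
Parents of X5: {X8}.
Enumerating:
  P1: X5 <- X8 -> X1 -> X4
  P2: X5 <- X8 -> X1 -> X9 <- X4
  P3: X5 <- X8 -> X9 <- X1 -> X4
  P4: X5 <- X8 -> X9 <- X4
That exhausts the simple backdoor paths. Count: 4.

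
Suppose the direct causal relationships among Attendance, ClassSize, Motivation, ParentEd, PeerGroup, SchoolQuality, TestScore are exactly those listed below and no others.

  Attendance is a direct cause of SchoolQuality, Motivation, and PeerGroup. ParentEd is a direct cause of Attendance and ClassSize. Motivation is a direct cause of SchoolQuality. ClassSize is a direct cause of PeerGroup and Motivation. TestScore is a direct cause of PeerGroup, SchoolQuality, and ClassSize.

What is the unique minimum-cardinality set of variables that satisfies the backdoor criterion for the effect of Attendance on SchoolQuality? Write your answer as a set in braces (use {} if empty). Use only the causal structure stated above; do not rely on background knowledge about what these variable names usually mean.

Variables eligible for adjustment (non-descendants of Attendance, excluding Attendance and SchoolQuality): {ClassSize, ParentEd, TestScore}.
Backdoor paths from Attendance to SchoolQuality:
  P1: Attendance <- ParentEd -> ClassSize <- TestScore -> SchoolQuality
  P2: Attendance <- ParentEd -> ClassSize -> PeerGroup <- TestScore -> SchoolQuality
  P3: Attendance <- ParentEd -> ClassSize -> Motivation -> SchoolQuality
The empty set is not sufficient: P3 (Attendance <- ParentEd -> ClassSize -> Motivation -> SchoolQuality) has no collider blocking it and no conditioned non-collider, so it is open.
Try {ParentEd}:
  P1: blocked at fork node ParentEd ∈ conditioning set.
  P2: blocked at fork node ParentEd ∈ conditioning set.
  P3: blocked at fork node ParentEd ∈ conditioning set.
{ParentEd} contains no descendant of Attendance and blocks every backdoor path.
No other singleton works — e.g. {TestScore} leaves P3 open — so {ParentEd} is the unique smallest valid adjustment set.

{ParentEd}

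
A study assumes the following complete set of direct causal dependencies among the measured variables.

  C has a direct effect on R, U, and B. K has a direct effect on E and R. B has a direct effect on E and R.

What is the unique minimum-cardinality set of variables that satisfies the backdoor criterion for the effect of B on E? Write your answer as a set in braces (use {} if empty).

{}

Variables eligible for adjustment (non-descendants of B, excluding B and E): {C, K, U}.
Backdoor paths from B to E:
  P1: B <- C -> R <- K -> E
Each backdoor path contains an unconditioned collider, so every path is already blocked with the empty conditioning set:
  P1: blocked at collider R (neither it nor any descendant is in the conditioning set).
The empty set is therefore the unique smallest valid set.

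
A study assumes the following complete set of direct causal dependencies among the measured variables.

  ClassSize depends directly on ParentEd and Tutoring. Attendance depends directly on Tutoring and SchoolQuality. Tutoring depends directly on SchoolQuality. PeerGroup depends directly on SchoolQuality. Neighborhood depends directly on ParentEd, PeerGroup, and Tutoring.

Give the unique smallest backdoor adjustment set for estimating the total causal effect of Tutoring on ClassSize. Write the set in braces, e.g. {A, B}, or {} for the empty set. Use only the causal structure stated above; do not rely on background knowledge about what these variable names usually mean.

Variables eligible for adjustment (non-descendants of Tutoring, excluding Tutoring and ClassSize): {ParentEd, PeerGroup, SchoolQuality}.
Backdoor paths from Tutoring to ClassSize:
  P1: Tutoring <- SchoolQuality -> PeerGroup -> Neighborhood <- ParentEd -> ClassSize
Each backdoor path contains an unconditioned collider, so every path is already blocked with the empty conditioning set:
  P1: blocked at collider Neighborhood (neither it nor any descendant is in the conditioning set).
The empty set is therefore the unique smallest valid set.

{}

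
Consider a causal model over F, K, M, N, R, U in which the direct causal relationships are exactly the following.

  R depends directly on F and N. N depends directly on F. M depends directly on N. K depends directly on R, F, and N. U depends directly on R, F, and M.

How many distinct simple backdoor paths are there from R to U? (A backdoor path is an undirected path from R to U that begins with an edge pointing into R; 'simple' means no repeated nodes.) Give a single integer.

6

A backdoor path from R to U is any simple undirected path whose first edge points into R (i.e. leaves R via a parent).
Parents of R: {F, N}.
Enumerating:
  P1: R <- F -> N -> M -> U
  P2: R <- F -> K <- N -> M -> U
  P3: R <- F -> U
  P4: R <- N <- F -> U
  P5: R <- N -> M -> U
  P6: R <- N -> K <- F -> U
That exhausts the simple backdoor paths. Count: 6.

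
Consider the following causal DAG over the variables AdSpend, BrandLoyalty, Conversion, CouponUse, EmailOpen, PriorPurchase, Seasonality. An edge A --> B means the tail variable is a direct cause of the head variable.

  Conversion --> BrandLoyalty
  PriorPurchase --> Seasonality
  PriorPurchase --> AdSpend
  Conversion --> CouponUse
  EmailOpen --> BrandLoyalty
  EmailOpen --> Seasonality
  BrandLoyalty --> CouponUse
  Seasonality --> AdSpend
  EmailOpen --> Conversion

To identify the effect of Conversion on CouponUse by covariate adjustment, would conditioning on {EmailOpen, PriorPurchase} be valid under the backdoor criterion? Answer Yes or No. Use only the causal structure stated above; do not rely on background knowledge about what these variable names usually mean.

Backdoor paths from Conversion to CouponUse (paths whose first edge points into Conversion):
  P1: Conversion <- EmailOpen -> BrandLoyalty -> CouponUse
Condition 1 (no descendant of Conversion in the set): holds — descendants of Conversion are {BrandLoyalty, CouponUse}; none are in {EmailOpen, PriorPurchase}.
Condition 2 (every backdoor path blocked by {EmailOpen, PriorPurchase}):
  P1: blocked at fork node EmailOpen ∈ conditioning set.
{EmailOpen, PriorPurchase} satisfies the backdoor criterion.

Yes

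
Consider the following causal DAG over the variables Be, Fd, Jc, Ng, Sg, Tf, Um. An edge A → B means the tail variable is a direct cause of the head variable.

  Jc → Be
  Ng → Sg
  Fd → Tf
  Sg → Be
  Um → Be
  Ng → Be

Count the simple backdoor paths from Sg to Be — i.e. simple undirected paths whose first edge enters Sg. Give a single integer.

A backdoor path from Sg to Be is any simple undirected path whose first edge points into Sg (i.e. leaves Sg via a parent).
Parents of Sg: {Ng}.
Enumerating:
  P1: Sg <- Ng -> Be
That exhausts the simple backdoor paths. Count: 1.

1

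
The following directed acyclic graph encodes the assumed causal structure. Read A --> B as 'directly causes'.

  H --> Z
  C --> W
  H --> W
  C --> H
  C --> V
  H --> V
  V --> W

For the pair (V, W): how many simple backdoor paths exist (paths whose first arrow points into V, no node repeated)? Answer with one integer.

4

A backdoor path from V to W is any simple undirected path whose first edge points into V (i.e. leaves V via a parent).
Parents of V: {C, H}.
Enumerating:
  P1: V <- C -> H -> W
  P2: V <- C -> W
  P3: V <- H <- C -> W
  P4: V <- H -> W
That exhausts the simple backdoor paths. Count: 4.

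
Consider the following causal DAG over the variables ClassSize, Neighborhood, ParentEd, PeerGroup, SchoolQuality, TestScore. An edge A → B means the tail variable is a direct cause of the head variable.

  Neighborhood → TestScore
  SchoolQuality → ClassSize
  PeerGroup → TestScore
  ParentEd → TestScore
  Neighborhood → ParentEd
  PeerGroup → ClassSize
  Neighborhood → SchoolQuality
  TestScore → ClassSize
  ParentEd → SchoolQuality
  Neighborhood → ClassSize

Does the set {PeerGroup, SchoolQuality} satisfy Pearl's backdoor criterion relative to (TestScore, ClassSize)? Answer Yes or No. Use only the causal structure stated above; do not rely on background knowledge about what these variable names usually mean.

Backdoor paths from TestScore to ClassSize (paths whose first edge points into TestScore):
  P1: TestScore <- Neighborhood -> ParentEd -> SchoolQuality -> ClassSize
  P2: TestScore <- Neighborhood -> SchoolQuality -> ClassSize
  P3: TestScore <- Neighborhood -> ClassSize
  P4: TestScore <- ParentEd <- Neighborhood -> SchoolQuality -> ClassSize
  P5: TestScore <- ParentEd <- Neighborhood -> ClassSize
  P6: TestScore <- ParentEd -> SchoolQuality <- Neighborhood -> ClassSize
  P7: TestScore <- ParentEd -> SchoolQuality -> ClassSize
  P8: TestScore <- PeerGroup -> ClassSize
Condition 1 (no descendant of TestScore in the set): holds — descendants of TestScore are {ClassSize}; none are in {PeerGroup, SchoolQuality}.
Condition 2 (every backdoor path blocked by {PeerGroup, SchoolQuality}):
  P1: blocked at chain node SchoolQuality ∈ conditioning set.
  P2: blocked at chain node SchoolQuality ∈ conditioning set.
  P3: open — no interior node is in the conditioning set.
  P4: blocked at chain node SchoolQuality ∈ conditioning set.
  P5: open — no interior node is in the conditioning set.
  P6: open — collider(s) SchoolQuality are conditioned on (or have a conditioned descendant) and no non-collider on the path is in the set.
  P7: blocked at chain node SchoolQuality ∈ conditioning set.
  P8: blocked at fork node PeerGroup ∈ conditioning set.
{PeerGroup, SchoolQuality} does not satisfy the backdoor criterion.

No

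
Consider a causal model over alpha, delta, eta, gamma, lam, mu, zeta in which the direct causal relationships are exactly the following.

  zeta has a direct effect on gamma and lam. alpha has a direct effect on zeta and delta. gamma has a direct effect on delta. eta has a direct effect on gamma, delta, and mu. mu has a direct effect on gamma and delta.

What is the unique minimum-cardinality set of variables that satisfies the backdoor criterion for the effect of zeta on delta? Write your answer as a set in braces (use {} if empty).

{alpha}

Variables eligible for adjustment (non-descendants of zeta, excluding zeta and delta): {alpha, eta, mu}.
Backdoor paths from zeta to delta:
  P1: zeta <- alpha -> delta
The empty set is not sufficient: P1 (zeta <- alpha -> delta) has no collider blocking it and no conditioned non-collider, so it is open.
Try {alpha}:
  P1: blocked at fork node alpha ∈ conditioning set.
{alpha} contains no descendant of zeta and blocks every backdoor path.
No other singleton works — e.g. {eta} leaves P1 open — so {alpha} is the unique smallest valid adjustment set.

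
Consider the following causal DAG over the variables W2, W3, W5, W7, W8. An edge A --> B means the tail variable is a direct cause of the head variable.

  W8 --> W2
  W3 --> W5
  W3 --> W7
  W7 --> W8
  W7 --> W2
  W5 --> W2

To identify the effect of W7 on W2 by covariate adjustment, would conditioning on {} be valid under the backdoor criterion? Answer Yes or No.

No

Backdoor paths from W7 to W2 (paths whose first edge points into W7):
  P1: W7 <- W3 -> W5 -> W2
Condition 1 (no descendant of W7 in the set): holds — descendants of W7 are {W2, W8}; none are in {}.
Condition 2 (every backdoor path blocked by {}):
  P1: open — no interior node is in the conditioning set.
{} does not satisfy the backdoor criterion.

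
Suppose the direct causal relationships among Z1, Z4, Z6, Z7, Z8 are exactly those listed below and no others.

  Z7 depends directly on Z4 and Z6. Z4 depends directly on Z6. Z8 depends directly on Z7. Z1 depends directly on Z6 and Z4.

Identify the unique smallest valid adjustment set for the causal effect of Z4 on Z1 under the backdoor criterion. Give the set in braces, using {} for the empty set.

{Z6}

Variables eligible for adjustment (non-descendants of Z4, excluding Z4 and Z1): {Z6}.
Backdoor paths from Z4 to Z1:
  P1: Z4 <- Z6 -> Z1
The empty set is not sufficient: P1 (Z4 <- Z6 -> Z1) has no collider blocking it and no conditioned non-collider, so it is open.
Try {Z6}:
  P1: blocked at fork node Z6 ∈ conditioning set.
{Z6} contains no descendant of Z4 and blocks every backdoor path.
{Z6} is the unique smallest valid adjustment set.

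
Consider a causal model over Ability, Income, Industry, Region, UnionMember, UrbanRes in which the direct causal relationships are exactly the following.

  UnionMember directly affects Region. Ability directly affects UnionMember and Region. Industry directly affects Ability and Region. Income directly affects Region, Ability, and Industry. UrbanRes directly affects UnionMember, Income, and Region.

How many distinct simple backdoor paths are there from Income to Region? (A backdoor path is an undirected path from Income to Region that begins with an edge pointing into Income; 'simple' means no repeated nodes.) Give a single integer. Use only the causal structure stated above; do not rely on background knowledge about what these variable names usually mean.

A backdoor path from Income to Region is any simple undirected path whose first edge points into Income (i.e. leaves Income via a parent).
Parents of Income: {UrbanRes}.
Enumerating:
  P1: Income <- UrbanRes -> UnionMember <- Ability <- Industry -> Region
  P2: Income <- UrbanRes -> UnionMember <- Ability -> Region
  P3: Income <- UrbanRes -> UnionMember -> Region
  P4: Income <- UrbanRes -> Region
That exhausts the simple backdoor paths. Count: 4.

4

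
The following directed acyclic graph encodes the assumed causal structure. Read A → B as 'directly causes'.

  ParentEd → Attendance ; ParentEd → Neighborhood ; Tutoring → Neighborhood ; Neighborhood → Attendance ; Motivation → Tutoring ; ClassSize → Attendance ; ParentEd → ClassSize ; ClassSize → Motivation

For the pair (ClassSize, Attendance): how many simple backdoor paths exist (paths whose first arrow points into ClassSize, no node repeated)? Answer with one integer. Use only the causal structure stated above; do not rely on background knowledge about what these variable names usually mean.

2

A backdoor path from ClassSize to Attendance is any simple undirected path whose first edge points into ClassSize (i.e. leaves ClassSize via a parent).
Parents of ClassSize: {ParentEd}.
Enumerating:
  P1: ClassSize <- ParentEd -> Neighborhood -> Attendance
  P2: ClassSize <- ParentEd -> Attendance
That exhausts the simple backdoor paths. Count: 2.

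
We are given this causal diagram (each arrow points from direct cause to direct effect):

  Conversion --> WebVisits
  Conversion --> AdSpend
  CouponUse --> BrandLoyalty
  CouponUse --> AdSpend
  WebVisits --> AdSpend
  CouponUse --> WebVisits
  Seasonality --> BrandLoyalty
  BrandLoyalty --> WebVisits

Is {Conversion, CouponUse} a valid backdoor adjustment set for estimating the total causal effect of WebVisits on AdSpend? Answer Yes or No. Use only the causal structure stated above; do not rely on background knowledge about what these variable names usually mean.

Backdoor paths from WebVisits to AdSpend (paths whose first edge points into WebVisits):
  P1: WebVisits <- Conversion -> AdSpend
  P2: WebVisits <- CouponUse -> AdSpend
  P3: WebVisits <- BrandLoyalty <- CouponUse -> AdSpend
Condition 1 (no descendant of WebVisits in the set): holds — descendants of WebVisits are {AdSpend}; none are in {Conversion, CouponUse}.
Condition 2 (every backdoor path blocked by {Conversion, CouponUse}):
  P1: blocked at fork node Conversion ∈ conditioning set.
  P2: blocked at fork node CouponUse ∈ conditioning set.
  P3: blocked at fork node CouponUse ∈ conditioning set.
{Conversion, CouponUse} satisfies the backdoor criterion.

Yes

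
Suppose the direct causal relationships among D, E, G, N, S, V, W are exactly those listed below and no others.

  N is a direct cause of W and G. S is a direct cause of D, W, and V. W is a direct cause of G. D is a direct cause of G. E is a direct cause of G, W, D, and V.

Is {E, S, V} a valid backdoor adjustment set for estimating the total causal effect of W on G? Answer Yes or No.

Backdoor paths from W to G (paths whose first edge points into W):
  P1: W <- E -> D -> G
  P2: W <- E -> V <- S -> D -> G
  P3: W <- E -> G
  P4: W <- S -> D <- E -> G
  P5: W <- S -> D -> G
  P6: W <- S -> V <- E -> D -> G
  P7: W <- S -> V <- E -> G
  P8: W <- N -> G
Condition 1 (no descendant of W in the set): holds — descendants of W are {G}; none are in {E, S, V}.
Condition 2 (every backdoor path blocked by {E, S, V}):
  P1: blocked at fork node E ∈ conditioning set.
  P2: blocked at fork node E ∈ conditioning set.
  P3: blocked at fork node E ∈ conditioning set.
  P4: blocked at fork node S ∈ conditioning set.
  P5: blocked at fork node S ∈ conditioning set.
  P6: blocked at fork node S ∈ conditioning set.
  P7: blocked at fork node S ∈ conditioning set.
  P8: open — no interior node is in the conditioning set.
{E, S, V} does not satisfy the backdoor criterion.

No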